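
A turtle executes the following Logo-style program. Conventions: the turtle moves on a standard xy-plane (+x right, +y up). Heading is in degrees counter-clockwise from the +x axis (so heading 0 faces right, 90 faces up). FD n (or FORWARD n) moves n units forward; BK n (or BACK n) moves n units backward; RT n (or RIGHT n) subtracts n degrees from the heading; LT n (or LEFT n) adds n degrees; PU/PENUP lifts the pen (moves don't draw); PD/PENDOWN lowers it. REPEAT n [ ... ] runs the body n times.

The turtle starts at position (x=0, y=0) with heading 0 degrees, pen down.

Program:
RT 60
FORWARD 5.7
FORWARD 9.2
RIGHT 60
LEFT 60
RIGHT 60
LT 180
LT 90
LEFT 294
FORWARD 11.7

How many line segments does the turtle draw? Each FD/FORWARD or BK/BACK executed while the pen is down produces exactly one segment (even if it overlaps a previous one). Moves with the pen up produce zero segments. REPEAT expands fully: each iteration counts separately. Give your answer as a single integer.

Executing turtle program step by step:
Start: pos=(0,0), heading=0, pen down
RT 60: heading 0 -> 300
FD 5.7: (0,0) -> (2.85,-4.936) [heading=300, draw]
FD 9.2: (2.85,-4.936) -> (7.45,-12.904) [heading=300, draw]
RT 60: heading 300 -> 240
LT 60: heading 240 -> 300
RT 60: heading 300 -> 240
LT 180: heading 240 -> 60
LT 90: heading 60 -> 150
LT 294: heading 150 -> 84
FD 11.7: (7.45,-12.904) -> (8.673,-1.268) [heading=84, draw]
Final: pos=(8.673,-1.268), heading=84, 3 segment(s) drawn
Segments drawn: 3

Answer: 3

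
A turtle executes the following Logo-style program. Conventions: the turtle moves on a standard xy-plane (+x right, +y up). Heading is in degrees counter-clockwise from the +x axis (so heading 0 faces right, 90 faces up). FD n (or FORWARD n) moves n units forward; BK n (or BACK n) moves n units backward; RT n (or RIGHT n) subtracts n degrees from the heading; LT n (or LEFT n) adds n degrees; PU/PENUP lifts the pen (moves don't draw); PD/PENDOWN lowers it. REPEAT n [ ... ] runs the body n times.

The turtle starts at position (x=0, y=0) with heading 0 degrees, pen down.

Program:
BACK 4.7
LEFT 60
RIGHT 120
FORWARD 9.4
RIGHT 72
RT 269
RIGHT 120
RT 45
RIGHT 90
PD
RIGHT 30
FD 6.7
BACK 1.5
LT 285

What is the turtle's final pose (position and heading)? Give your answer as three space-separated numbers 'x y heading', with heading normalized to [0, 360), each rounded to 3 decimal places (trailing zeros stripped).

Executing turtle program step by step:
Start: pos=(0,0), heading=0, pen down
BK 4.7: (0,0) -> (-4.7,0) [heading=0, draw]
LT 60: heading 0 -> 60
RT 120: heading 60 -> 300
FD 9.4: (-4.7,0) -> (0,-8.141) [heading=300, draw]
RT 72: heading 300 -> 228
RT 269: heading 228 -> 319
RT 120: heading 319 -> 199
RT 45: heading 199 -> 154
RT 90: heading 154 -> 64
PD: pen down
RT 30: heading 64 -> 34
FD 6.7: (0,-8.141) -> (5.555,-4.394) [heading=34, draw]
BK 1.5: (5.555,-4.394) -> (4.311,-5.233) [heading=34, draw]
LT 285: heading 34 -> 319
Final: pos=(4.311,-5.233), heading=319, 4 segment(s) drawn

Answer: 4.311 -5.233 319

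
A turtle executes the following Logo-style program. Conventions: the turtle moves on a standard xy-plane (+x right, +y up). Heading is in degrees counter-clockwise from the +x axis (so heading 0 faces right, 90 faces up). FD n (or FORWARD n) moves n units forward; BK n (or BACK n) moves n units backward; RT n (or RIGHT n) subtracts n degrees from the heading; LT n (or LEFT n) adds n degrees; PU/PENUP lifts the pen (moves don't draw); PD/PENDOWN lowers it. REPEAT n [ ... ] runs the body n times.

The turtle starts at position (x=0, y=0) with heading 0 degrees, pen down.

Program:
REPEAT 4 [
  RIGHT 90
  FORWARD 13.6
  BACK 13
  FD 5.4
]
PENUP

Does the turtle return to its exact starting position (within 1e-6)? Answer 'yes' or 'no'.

Executing turtle program step by step:
Start: pos=(0,0), heading=0, pen down
REPEAT 4 [
  -- iteration 1/4 --
  RT 90: heading 0 -> 270
  FD 13.6: (0,0) -> (0,-13.6) [heading=270, draw]
  BK 13: (0,-13.6) -> (0,-0.6) [heading=270, draw]
  FD 5.4: (0,-0.6) -> (0,-6) [heading=270, draw]
  -- iteration 2/4 --
  RT 90: heading 270 -> 180
  FD 13.6: (0,-6) -> (-13.6,-6) [heading=180, draw]
  BK 13: (-13.6,-6) -> (-0.6,-6) [heading=180, draw]
  FD 5.4: (-0.6,-6) -> (-6,-6) [heading=180, draw]
  -- iteration 3/4 --
  RT 90: heading 180 -> 90
  FD 13.6: (-6,-6) -> (-6,7.6) [heading=90, draw]
  BK 13: (-6,7.6) -> (-6,-5.4) [heading=90, draw]
  FD 5.4: (-6,-5.4) -> (-6,0) [heading=90, draw]
  -- iteration 4/4 --
  RT 90: heading 90 -> 0
  FD 13.6: (-6,0) -> (7.6,0) [heading=0, draw]
  BK 13: (7.6,0) -> (-5.4,0) [heading=0, draw]
  FD 5.4: (-5.4,0) -> (0,0) [heading=0, draw]
]
PU: pen up
Final: pos=(0,0), heading=0, 12 segment(s) drawn

Start position: (0, 0)
Final position: (0, 0)
Distance = 0; < 1e-6 -> CLOSED

Answer: yes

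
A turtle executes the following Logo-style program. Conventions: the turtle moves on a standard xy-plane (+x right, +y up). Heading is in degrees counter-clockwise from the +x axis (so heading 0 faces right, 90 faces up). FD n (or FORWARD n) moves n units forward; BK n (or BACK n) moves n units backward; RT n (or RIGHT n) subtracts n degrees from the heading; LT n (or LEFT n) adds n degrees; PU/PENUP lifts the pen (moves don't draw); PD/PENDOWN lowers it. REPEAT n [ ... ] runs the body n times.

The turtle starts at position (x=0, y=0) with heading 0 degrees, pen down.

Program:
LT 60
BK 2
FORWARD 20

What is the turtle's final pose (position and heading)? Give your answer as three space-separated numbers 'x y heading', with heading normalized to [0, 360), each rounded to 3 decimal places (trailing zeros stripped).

Answer: 9 15.588 60

Derivation:
Executing turtle program step by step:
Start: pos=(0,0), heading=0, pen down
LT 60: heading 0 -> 60
BK 2: (0,0) -> (-1,-1.732) [heading=60, draw]
FD 20: (-1,-1.732) -> (9,15.588) [heading=60, draw]
Final: pos=(9,15.588), heading=60, 2 segment(s) drawn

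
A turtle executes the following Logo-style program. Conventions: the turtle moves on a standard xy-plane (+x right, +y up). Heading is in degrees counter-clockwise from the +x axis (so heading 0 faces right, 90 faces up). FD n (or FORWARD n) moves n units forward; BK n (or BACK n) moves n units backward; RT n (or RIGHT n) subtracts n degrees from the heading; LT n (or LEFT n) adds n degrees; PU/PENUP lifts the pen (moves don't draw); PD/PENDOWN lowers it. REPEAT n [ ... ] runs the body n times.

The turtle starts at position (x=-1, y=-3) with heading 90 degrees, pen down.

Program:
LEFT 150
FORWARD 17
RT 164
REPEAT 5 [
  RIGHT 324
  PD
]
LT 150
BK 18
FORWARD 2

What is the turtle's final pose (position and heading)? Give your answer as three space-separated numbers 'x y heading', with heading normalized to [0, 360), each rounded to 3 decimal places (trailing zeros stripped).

Executing turtle program step by step:
Start: pos=(-1,-3), heading=90, pen down
LT 150: heading 90 -> 240
FD 17: (-1,-3) -> (-9.5,-17.722) [heading=240, draw]
RT 164: heading 240 -> 76
REPEAT 5 [
  -- iteration 1/5 --
  RT 324: heading 76 -> 112
  PD: pen down
  -- iteration 2/5 --
  RT 324: heading 112 -> 148
  PD: pen down
  -- iteration 3/5 --
  RT 324: heading 148 -> 184
  PD: pen down
  -- iteration 4/5 --
  RT 324: heading 184 -> 220
  PD: pen down
  -- iteration 5/5 --
  RT 324: heading 220 -> 256
  PD: pen down
]
LT 150: heading 256 -> 46
BK 18: (-9.5,-17.722) -> (-22.004,-30.671) [heading=46, draw]
FD 2: (-22.004,-30.671) -> (-20.615,-29.232) [heading=46, draw]
Final: pos=(-20.615,-29.232), heading=46, 3 segment(s) drawn

Answer: -20.615 -29.232 46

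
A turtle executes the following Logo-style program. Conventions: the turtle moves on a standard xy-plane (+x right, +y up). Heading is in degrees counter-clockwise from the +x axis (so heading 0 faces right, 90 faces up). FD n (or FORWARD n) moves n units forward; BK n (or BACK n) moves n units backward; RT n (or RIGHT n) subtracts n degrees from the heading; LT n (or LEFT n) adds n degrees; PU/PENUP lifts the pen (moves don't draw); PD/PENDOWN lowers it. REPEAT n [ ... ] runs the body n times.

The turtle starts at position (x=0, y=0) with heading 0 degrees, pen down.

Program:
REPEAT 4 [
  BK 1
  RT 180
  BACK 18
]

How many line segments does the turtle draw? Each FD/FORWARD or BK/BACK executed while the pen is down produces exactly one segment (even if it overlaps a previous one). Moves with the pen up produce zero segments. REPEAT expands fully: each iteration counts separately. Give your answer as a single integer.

Executing turtle program step by step:
Start: pos=(0,0), heading=0, pen down
REPEAT 4 [
  -- iteration 1/4 --
  BK 1: (0,0) -> (-1,0) [heading=0, draw]
  RT 180: heading 0 -> 180
  BK 18: (-1,0) -> (17,0) [heading=180, draw]
  -- iteration 2/4 --
  BK 1: (17,0) -> (18,0) [heading=180, draw]
  RT 180: heading 180 -> 0
  BK 18: (18,0) -> (0,0) [heading=0, draw]
  -- iteration 3/4 --
  BK 1: (0,0) -> (-1,0) [heading=0, draw]
  RT 180: heading 0 -> 180
  BK 18: (-1,0) -> (17,0) [heading=180, draw]
  -- iteration 4/4 --
  BK 1: (17,0) -> (18,0) [heading=180, draw]
  RT 180: heading 180 -> 0
  BK 18: (18,0) -> (0,0) [heading=0, draw]
]
Final: pos=(0,0), heading=0, 8 segment(s) drawn
Segments drawn: 8

Answer: 8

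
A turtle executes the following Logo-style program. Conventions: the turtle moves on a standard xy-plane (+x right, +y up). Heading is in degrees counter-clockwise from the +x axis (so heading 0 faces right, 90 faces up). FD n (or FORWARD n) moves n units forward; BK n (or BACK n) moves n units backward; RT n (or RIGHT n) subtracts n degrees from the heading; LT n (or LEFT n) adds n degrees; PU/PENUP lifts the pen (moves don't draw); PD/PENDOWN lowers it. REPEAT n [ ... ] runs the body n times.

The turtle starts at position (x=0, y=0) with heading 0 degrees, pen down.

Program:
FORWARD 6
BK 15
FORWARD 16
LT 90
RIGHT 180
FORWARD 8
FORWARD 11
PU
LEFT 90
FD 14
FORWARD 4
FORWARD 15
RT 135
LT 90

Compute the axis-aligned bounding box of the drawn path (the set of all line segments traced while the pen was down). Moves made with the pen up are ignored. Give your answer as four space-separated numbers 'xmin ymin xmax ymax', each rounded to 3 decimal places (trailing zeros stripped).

Answer: -9 -19 7 0

Derivation:
Executing turtle program step by step:
Start: pos=(0,0), heading=0, pen down
FD 6: (0,0) -> (6,0) [heading=0, draw]
BK 15: (6,0) -> (-9,0) [heading=0, draw]
FD 16: (-9,0) -> (7,0) [heading=0, draw]
LT 90: heading 0 -> 90
RT 180: heading 90 -> 270
FD 8: (7,0) -> (7,-8) [heading=270, draw]
FD 11: (7,-8) -> (7,-19) [heading=270, draw]
PU: pen up
LT 90: heading 270 -> 0
FD 14: (7,-19) -> (21,-19) [heading=0, move]
FD 4: (21,-19) -> (25,-19) [heading=0, move]
FD 15: (25,-19) -> (40,-19) [heading=0, move]
RT 135: heading 0 -> 225
LT 90: heading 225 -> 315
Final: pos=(40,-19), heading=315, 5 segment(s) drawn

Segment endpoints: x in {-9, 0, 6, 7, 7, 7}, y in {-19, -8, 0}
xmin=-9, ymin=-19, xmax=7, ymax=0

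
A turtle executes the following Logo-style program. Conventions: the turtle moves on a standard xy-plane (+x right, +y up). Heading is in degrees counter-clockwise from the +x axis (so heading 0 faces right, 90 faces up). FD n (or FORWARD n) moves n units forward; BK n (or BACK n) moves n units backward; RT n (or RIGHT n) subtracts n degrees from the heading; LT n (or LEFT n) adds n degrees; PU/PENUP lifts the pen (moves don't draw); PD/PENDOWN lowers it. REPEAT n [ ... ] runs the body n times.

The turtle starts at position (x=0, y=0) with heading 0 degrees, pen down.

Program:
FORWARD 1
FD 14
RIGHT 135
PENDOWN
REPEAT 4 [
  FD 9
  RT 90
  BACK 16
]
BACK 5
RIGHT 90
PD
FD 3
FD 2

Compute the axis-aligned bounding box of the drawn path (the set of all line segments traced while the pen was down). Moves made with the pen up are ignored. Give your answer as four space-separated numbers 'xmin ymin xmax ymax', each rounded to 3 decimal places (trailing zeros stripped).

Answer: -2.678 -22.627 19.95 7.071

Derivation:
Executing turtle program step by step:
Start: pos=(0,0), heading=0, pen down
FD 1: (0,0) -> (1,0) [heading=0, draw]
FD 14: (1,0) -> (15,0) [heading=0, draw]
RT 135: heading 0 -> 225
PD: pen down
REPEAT 4 [
  -- iteration 1/4 --
  FD 9: (15,0) -> (8.636,-6.364) [heading=225, draw]
  RT 90: heading 225 -> 135
  BK 16: (8.636,-6.364) -> (19.95,-17.678) [heading=135, draw]
  -- iteration 2/4 --
  FD 9: (19.95,-17.678) -> (13.586,-11.314) [heading=135, draw]
  RT 90: heading 135 -> 45
  BK 16: (13.586,-11.314) -> (2.272,-22.627) [heading=45, draw]
  -- iteration 3/4 --
  FD 9: (2.272,-22.627) -> (8.636,-16.263) [heading=45, draw]
  RT 90: heading 45 -> 315
  BK 16: (8.636,-16.263) -> (-2.678,-4.95) [heading=315, draw]
  -- iteration 4/4 --
  FD 9: (-2.678,-4.95) -> (3.686,-11.314) [heading=315, draw]
  RT 90: heading 315 -> 225
  BK 16: (3.686,-11.314) -> (15,0) [heading=225, draw]
]
BK 5: (15,0) -> (18.536,3.536) [heading=225, draw]
RT 90: heading 225 -> 135
PD: pen down
FD 3: (18.536,3.536) -> (16.414,5.657) [heading=135, draw]
FD 2: (16.414,5.657) -> (15,7.071) [heading=135, draw]
Final: pos=(15,7.071), heading=135, 13 segment(s) drawn

Segment endpoints: x in {-2.678, 0, 1, 2.272, 3.686, 8.636, 8.636, 13.586, 15, 15, 15, 16.414, 18.536, 19.95}, y in {-22.627, -17.678, -16.263, -11.314, -11.314, -6.364, -4.95, 0, 0, 3.536, 5.657, 7.071}
xmin=-2.678, ymin=-22.627, xmax=19.95, ymax=7.071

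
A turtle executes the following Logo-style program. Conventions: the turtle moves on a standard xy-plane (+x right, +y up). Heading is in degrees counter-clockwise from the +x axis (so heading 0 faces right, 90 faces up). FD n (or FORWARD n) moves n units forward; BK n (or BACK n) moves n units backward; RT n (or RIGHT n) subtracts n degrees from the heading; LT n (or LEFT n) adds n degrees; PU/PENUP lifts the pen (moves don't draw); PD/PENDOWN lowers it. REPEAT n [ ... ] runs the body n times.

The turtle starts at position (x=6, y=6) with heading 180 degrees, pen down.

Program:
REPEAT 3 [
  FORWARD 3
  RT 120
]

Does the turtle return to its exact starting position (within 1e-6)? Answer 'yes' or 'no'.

Answer: yes

Derivation:
Executing turtle program step by step:
Start: pos=(6,6), heading=180, pen down
REPEAT 3 [
  -- iteration 1/3 --
  FD 3: (6,6) -> (3,6) [heading=180, draw]
  RT 120: heading 180 -> 60
  -- iteration 2/3 --
  FD 3: (3,6) -> (4.5,8.598) [heading=60, draw]
  RT 120: heading 60 -> 300
  -- iteration 3/3 --
  FD 3: (4.5,8.598) -> (6,6) [heading=300, draw]
  RT 120: heading 300 -> 180
]
Final: pos=(6,6), heading=180, 3 segment(s) drawn

Start position: (6, 6)
Final position: (6, 6)
Distance = 0; < 1e-6 -> CLOSED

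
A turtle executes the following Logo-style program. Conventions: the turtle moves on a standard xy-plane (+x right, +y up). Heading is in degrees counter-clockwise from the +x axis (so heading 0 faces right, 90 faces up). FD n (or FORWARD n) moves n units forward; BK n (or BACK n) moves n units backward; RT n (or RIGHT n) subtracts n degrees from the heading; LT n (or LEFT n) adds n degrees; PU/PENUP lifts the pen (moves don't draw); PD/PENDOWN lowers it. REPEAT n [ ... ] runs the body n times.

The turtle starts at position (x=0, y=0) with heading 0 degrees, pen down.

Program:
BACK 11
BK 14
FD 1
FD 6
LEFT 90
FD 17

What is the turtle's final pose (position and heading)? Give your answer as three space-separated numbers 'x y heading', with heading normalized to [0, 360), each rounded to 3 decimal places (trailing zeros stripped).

Answer: -18 17 90

Derivation:
Executing turtle program step by step:
Start: pos=(0,0), heading=0, pen down
BK 11: (0,0) -> (-11,0) [heading=0, draw]
BK 14: (-11,0) -> (-25,0) [heading=0, draw]
FD 1: (-25,0) -> (-24,0) [heading=0, draw]
FD 6: (-24,0) -> (-18,0) [heading=0, draw]
LT 90: heading 0 -> 90
FD 17: (-18,0) -> (-18,17) [heading=90, draw]
Final: pos=(-18,17), heading=90, 5 segment(s) drawn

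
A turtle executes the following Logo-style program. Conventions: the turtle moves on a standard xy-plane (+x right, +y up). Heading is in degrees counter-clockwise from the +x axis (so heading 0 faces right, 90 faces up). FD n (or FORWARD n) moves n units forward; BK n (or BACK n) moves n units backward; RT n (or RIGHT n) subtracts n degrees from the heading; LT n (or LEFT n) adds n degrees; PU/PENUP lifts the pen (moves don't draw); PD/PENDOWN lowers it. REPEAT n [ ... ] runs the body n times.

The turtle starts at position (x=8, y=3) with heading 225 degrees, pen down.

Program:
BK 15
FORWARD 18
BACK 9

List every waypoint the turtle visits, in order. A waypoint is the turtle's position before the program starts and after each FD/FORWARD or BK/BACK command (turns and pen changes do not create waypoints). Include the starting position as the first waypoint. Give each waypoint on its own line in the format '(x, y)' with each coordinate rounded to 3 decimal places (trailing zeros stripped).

Answer: (8, 3)
(18.607, 13.607)
(5.879, 0.879)
(12.243, 7.243)

Derivation:
Executing turtle program step by step:
Start: pos=(8,3), heading=225, pen down
BK 15: (8,3) -> (18.607,13.607) [heading=225, draw]
FD 18: (18.607,13.607) -> (5.879,0.879) [heading=225, draw]
BK 9: (5.879,0.879) -> (12.243,7.243) [heading=225, draw]
Final: pos=(12.243,7.243), heading=225, 3 segment(s) drawn
Waypoints (4 total):
(8, 3)
(18.607, 13.607)
(5.879, 0.879)
(12.243, 7.243)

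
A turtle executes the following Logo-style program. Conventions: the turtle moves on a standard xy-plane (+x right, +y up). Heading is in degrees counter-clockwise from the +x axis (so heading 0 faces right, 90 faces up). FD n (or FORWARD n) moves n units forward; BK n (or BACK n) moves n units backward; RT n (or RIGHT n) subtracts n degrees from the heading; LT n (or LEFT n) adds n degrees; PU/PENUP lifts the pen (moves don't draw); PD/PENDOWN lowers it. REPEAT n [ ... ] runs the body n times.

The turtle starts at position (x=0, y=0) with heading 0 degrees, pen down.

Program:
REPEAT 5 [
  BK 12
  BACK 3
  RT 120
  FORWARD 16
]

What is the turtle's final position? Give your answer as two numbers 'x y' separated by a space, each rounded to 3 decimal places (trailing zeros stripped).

Executing turtle program step by step:
Start: pos=(0,0), heading=0, pen down
REPEAT 5 [
  -- iteration 1/5 --
  BK 12: (0,0) -> (-12,0) [heading=0, draw]
  BK 3: (-12,0) -> (-15,0) [heading=0, draw]
  RT 120: heading 0 -> 240
  FD 16: (-15,0) -> (-23,-13.856) [heading=240, draw]
  -- iteration 2/5 --
  BK 12: (-23,-13.856) -> (-17,-3.464) [heading=240, draw]
  BK 3: (-17,-3.464) -> (-15.5,-0.866) [heading=240, draw]
  RT 120: heading 240 -> 120
  FD 16: (-15.5,-0.866) -> (-23.5,12.99) [heading=120, draw]
  -- iteration 3/5 --
  BK 12: (-23.5,12.99) -> (-17.5,2.598) [heading=120, draw]
  BK 3: (-17.5,2.598) -> (-16,0) [heading=120, draw]
  RT 120: heading 120 -> 0
  FD 16: (-16,0) -> (0,0) [heading=0, draw]
  -- iteration 4/5 --
  BK 12: (0,0) -> (-12,0) [heading=0, draw]
  BK 3: (-12,0) -> (-15,0) [heading=0, draw]
  RT 120: heading 0 -> 240
  FD 16: (-15,0) -> (-23,-13.856) [heading=240, draw]
  -- iteration 5/5 --
  BK 12: (-23,-13.856) -> (-17,-3.464) [heading=240, draw]
  BK 3: (-17,-3.464) -> (-15.5,-0.866) [heading=240, draw]
  RT 120: heading 240 -> 120
  FD 16: (-15.5,-0.866) -> (-23.5,12.99) [heading=120, draw]
]
Final: pos=(-23.5,12.99), heading=120, 15 segment(s) drawn

Answer: -23.5 12.99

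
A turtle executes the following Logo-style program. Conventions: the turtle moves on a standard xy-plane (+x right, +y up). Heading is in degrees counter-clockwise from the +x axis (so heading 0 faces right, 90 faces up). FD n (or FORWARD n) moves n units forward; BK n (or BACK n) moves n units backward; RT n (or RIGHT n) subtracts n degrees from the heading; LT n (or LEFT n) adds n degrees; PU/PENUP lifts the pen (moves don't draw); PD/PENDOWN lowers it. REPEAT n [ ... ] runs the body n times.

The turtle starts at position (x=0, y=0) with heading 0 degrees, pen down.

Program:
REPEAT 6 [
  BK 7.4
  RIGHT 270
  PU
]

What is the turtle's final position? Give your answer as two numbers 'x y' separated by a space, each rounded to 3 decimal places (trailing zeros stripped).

Executing turtle program step by step:
Start: pos=(0,0), heading=0, pen down
REPEAT 6 [
  -- iteration 1/6 --
  BK 7.4: (0,0) -> (-7.4,0) [heading=0, draw]
  RT 270: heading 0 -> 90
  PU: pen up
  -- iteration 2/6 --
  BK 7.4: (-7.4,0) -> (-7.4,-7.4) [heading=90, move]
  RT 270: heading 90 -> 180
  PU: pen up
  -- iteration 3/6 --
  BK 7.4: (-7.4,-7.4) -> (0,-7.4) [heading=180, move]
  RT 270: heading 180 -> 270
  PU: pen up
  -- iteration 4/6 --
  BK 7.4: (0,-7.4) -> (0,0) [heading=270, move]
  RT 270: heading 270 -> 0
  PU: pen up
  -- iteration 5/6 --
  BK 7.4: (0,0) -> (-7.4,0) [heading=0, move]
  RT 270: heading 0 -> 90
  PU: pen up
  -- iteration 6/6 --
  BK 7.4: (-7.4,0) -> (-7.4,-7.4) [heading=90, move]
  RT 270: heading 90 -> 180
  PU: pen up
]
Final: pos=(-7.4,-7.4), heading=180, 1 segment(s) drawn

Answer: -7.4 -7.4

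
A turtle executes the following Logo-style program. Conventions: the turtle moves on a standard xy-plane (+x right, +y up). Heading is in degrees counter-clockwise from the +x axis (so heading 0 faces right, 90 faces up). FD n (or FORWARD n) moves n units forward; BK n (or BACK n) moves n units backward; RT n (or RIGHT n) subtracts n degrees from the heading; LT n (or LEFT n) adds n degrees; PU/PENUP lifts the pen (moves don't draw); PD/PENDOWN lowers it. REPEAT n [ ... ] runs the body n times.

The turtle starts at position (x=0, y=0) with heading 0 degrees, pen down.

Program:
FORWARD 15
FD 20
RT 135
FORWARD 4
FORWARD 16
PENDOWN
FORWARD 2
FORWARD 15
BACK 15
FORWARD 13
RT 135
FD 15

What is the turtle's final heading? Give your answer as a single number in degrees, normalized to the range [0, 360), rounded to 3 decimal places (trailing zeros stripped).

Answer: 90

Derivation:
Executing turtle program step by step:
Start: pos=(0,0), heading=0, pen down
FD 15: (0,0) -> (15,0) [heading=0, draw]
FD 20: (15,0) -> (35,0) [heading=0, draw]
RT 135: heading 0 -> 225
FD 4: (35,0) -> (32.172,-2.828) [heading=225, draw]
FD 16: (32.172,-2.828) -> (20.858,-14.142) [heading=225, draw]
PD: pen down
FD 2: (20.858,-14.142) -> (19.444,-15.556) [heading=225, draw]
FD 15: (19.444,-15.556) -> (8.837,-26.163) [heading=225, draw]
BK 15: (8.837,-26.163) -> (19.444,-15.556) [heading=225, draw]
FD 13: (19.444,-15.556) -> (10.251,-24.749) [heading=225, draw]
RT 135: heading 225 -> 90
FD 15: (10.251,-24.749) -> (10.251,-9.749) [heading=90, draw]
Final: pos=(10.251,-9.749), heading=90, 9 segment(s) drawn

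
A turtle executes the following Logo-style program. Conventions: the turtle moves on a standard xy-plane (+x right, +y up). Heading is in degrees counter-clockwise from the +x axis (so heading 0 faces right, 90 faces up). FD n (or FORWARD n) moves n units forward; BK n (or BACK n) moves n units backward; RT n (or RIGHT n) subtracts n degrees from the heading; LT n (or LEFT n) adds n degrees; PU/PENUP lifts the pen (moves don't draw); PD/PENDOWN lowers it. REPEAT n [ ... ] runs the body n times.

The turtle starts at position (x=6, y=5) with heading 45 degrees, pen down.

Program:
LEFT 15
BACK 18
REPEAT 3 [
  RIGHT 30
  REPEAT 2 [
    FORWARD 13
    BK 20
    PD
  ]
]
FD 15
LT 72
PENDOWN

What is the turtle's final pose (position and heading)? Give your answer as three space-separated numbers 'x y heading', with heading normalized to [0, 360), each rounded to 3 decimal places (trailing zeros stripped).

Answer: -28.258 -18.088 42

Derivation:
Executing turtle program step by step:
Start: pos=(6,5), heading=45, pen down
LT 15: heading 45 -> 60
BK 18: (6,5) -> (-3,-10.588) [heading=60, draw]
REPEAT 3 [
  -- iteration 1/3 --
  RT 30: heading 60 -> 30
  REPEAT 2 [
    -- iteration 1/2 --
    FD 13: (-3,-10.588) -> (8.258,-4.088) [heading=30, draw]
    BK 20: (8.258,-4.088) -> (-9.062,-14.088) [heading=30, draw]
    PD: pen down
    -- iteration 2/2 --
    FD 13: (-9.062,-14.088) -> (2.196,-7.588) [heading=30, draw]
    BK 20: (2.196,-7.588) -> (-15.124,-17.588) [heading=30, draw]
    PD: pen down
  ]
  -- iteration 2/3 --
  RT 30: heading 30 -> 0
  REPEAT 2 [
    -- iteration 1/2 --
    FD 13: (-15.124,-17.588) -> (-2.124,-17.588) [heading=0, draw]
    BK 20: (-2.124,-17.588) -> (-22.124,-17.588) [heading=0, draw]
    PD: pen down
    -- iteration 2/2 --
    FD 13: (-22.124,-17.588) -> (-9.124,-17.588) [heading=0, draw]
    BK 20: (-9.124,-17.588) -> (-29.124,-17.588) [heading=0, draw]
    PD: pen down
  ]
  -- iteration 3/3 --
  RT 30: heading 0 -> 330
  REPEAT 2 [
    -- iteration 1/2 --
    FD 13: (-29.124,-17.588) -> (-17.866,-24.088) [heading=330, draw]
    BK 20: (-17.866,-24.088) -> (-35.187,-14.088) [heading=330, draw]
    PD: pen down
    -- iteration 2/2 --
    FD 13: (-35.187,-14.088) -> (-23.928,-20.588) [heading=330, draw]
    BK 20: (-23.928,-20.588) -> (-41.249,-10.588) [heading=330, draw]
    PD: pen down
  ]
]
FD 15: (-41.249,-10.588) -> (-28.258,-18.088) [heading=330, draw]
LT 72: heading 330 -> 42
PD: pen down
Final: pos=(-28.258,-18.088), heading=42, 14 segment(s) drawn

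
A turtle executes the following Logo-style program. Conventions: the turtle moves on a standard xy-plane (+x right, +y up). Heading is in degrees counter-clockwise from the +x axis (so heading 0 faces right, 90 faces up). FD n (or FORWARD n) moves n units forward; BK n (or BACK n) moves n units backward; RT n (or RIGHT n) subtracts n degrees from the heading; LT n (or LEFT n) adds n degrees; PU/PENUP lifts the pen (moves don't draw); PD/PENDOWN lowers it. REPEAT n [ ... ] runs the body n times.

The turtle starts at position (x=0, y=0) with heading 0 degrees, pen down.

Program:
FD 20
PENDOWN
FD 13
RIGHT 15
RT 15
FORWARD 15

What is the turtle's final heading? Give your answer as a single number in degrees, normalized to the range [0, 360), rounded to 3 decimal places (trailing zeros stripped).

Answer: 330

Derivation:
Executing turtle program step by step:
Start: pos=(0,0), heading=0, pen down
FD 20: (0,0) -> (20,0) [heading=0, draw]
PD: pen down
FD 13: (20,0) -> (33,0) [heading=0, draw]
RT 15: heading 0 -> 345
RT 15: heading 345 -> 330
FD 15: (33,0) -> (45.99,-7.5) [heading=330, draw]
Final: pos=(45.99,-7.5), heading=330, 3 segment(s) drawn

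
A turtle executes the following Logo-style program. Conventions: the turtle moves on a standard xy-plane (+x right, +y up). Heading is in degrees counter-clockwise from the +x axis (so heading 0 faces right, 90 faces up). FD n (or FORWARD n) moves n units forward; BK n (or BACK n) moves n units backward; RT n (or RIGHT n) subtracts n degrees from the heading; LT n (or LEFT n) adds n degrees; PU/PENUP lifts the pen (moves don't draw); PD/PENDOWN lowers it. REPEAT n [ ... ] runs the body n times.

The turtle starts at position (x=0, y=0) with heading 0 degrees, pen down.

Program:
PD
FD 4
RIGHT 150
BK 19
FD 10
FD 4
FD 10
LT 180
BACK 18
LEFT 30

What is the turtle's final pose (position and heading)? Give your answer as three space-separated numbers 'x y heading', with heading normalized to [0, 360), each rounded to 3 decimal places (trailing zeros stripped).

Answer: -15.919 -11.5 60

Derivation:
Executing turtle program step by step:
Start: pos=(0,0), heading=0, pen down
PD: pen down
FD 4: (0,0) -> (4,0) [heading=0, draw]
RT 150: heading 0 -> 210
BK 19: (4,0) -> (20.454,9.5) [heading=210, draw]
FD 10: (20.454,9.5) -> (11.794,4.5) [heading=210, draw]
FD 4: (11.794,4.5) -> (8.33,2.5) [heading=210, draw]
FD 10: (8.33,2.5) -> (-0.33,-2.5) [heading=210, draw]
LT 180: heading 210 -> 30
BK 18: (-0.33,-2.5) -> (-15.919,-11.5) [heading=30, draw]
LT 30: heading 30 -> 60
Final: pos=(-15.919,-11.5), heading=60, 6 segment(s) drawn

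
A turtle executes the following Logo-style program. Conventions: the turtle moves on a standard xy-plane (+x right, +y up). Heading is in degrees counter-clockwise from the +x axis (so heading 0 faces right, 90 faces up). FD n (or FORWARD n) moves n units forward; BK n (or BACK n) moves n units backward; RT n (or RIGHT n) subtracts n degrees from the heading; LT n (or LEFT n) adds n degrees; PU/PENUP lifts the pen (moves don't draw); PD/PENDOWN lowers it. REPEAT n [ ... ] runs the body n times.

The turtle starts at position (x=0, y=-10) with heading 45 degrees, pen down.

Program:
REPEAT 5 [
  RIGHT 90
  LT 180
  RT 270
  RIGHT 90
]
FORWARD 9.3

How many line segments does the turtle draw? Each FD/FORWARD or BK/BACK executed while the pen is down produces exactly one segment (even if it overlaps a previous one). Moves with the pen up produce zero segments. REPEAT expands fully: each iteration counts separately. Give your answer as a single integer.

Answer: 1

Derivation:
Executing turtle program step by step:
Start: pos=(0,-10), heading=45, pen down
REPEAT 5 [
  -- iteration 1/5 --
  RT 90: heading 45 -> 315
  LT 180: heading 315 -> 135
  RT 270: heading 135 -> 225
  RT 90: heading 225 -> 135
  -- iteration 2/5 --
  RT 90: heading 135 -> 45
  LT 180: heading 45 -> 225
  RT 270: heading 225 -> 315
  RT 90: heading 315 -> 225
  -- iteration 3/5 --
  RT 90: heading 225 -> 135
  LT 180: heading 135 -> 315
  RT 270: heading 315 -> 45
  RT 90: heading 45 -> 315
  -- iteration 4/5 --
  RT 90: heading 315 -> 225
  LT 180: heading 225 -> 45
  RT 270: heading 45 -> 135
  RT 90: heading 135 -> 45
  -- iteration 5/5 --
  RT 90: heading 45 -> 315
  LT 180: heading 315 -> 135
  RT 270: heading 135 -> 225
  RT 90: heading 225 -> 135
]
FD 9.3: (0,-10) -> (-6.576,-3.424) [heading=135, draw]
Final: pos=(-6.576,-3.424), heading=135, 1 segment(s) drawn
Segments drawn: 1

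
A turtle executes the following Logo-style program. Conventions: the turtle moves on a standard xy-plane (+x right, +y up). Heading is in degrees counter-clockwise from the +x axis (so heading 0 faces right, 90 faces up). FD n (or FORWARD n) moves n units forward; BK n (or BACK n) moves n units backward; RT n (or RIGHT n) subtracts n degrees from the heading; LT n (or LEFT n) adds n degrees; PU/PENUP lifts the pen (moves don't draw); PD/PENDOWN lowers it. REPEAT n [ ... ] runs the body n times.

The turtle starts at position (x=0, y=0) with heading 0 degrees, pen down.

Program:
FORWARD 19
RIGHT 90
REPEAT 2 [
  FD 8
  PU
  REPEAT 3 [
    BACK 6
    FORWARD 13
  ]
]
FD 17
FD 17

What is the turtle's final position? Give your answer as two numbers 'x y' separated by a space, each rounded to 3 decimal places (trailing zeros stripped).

Executing turtle program step by step:
Start: pos=(0,0), heading=0, pen down
FD 19: (0,0) -> (19,0) [heading=0, draw]
RT 90: heading 0 -> 270
REPEAT 2 [
  -- iteration 1/2 --
  FD 8: (19,0) -> (19,-8) [heading=270, draw]
  PU: pen up
  REPEAT 3 [
    -- iteration 1/3 --
    BK 6: (19,-8) -> (19,-2) [heading=270, move]
    FD 13: (19,-2) -> (19,-15) [heading=270, move]
    -- iteration 2/3 --
    BK 6: (19,-15) -> (19,-9) [heading=270, move]
    FD 13: (19,-9) -> (19,-22) [heading=270, move]
    -- iteration 3/3 --
    BK 6: (19,-22) -> (19,-16) [heading=270, move]
    FD 13: (19,-16) -> (19,-29) [heading=270, move]
  ]
  -- iteration 2/2 --
  FD 8: (19,-29) -> (19,-37) [heading=270, move]
  PU: pen up
  REPEAT 3 [
    -- iteration 1/3 --
    BK 6: (19,-37) -> (19,-31) [heading=270, move]
    FD 13: (19,-31) -> (19,-44) [heading=270, move]
    -- iteration 2/3 --
    BK 6: (19,-44) -> (19,-38) [heading=270, move]
    FD 13: (19,-38) -> (19,-51) [heading=270, move]
    -- iteration 3/3 --
    BK 6: (19,-51) -> (19,-45) [heading=270, move]
    FD 13: (19,-45) -> (19,-58) [heading=270, move]
  ]
]
FD 17: (19,-58) -> (19,-75) [heading=270, move]
FD 17: (19,-75) -> (19,-92) [heading=270, move]
Final: pos=(19,-92), heading=270, 2 segment(s) drawn

Answer: 19 -92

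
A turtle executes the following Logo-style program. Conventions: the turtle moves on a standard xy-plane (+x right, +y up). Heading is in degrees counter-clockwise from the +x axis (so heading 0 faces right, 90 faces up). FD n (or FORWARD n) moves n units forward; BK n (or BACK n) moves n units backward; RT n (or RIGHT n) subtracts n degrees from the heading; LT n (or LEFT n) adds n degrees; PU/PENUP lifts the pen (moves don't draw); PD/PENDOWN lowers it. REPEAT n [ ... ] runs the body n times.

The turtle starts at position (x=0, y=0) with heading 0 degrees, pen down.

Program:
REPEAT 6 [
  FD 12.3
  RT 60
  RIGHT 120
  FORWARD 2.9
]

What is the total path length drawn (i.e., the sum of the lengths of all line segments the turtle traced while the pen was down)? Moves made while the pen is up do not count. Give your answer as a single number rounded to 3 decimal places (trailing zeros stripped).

Answer: 91.2

Derivation:
Executing turtle program step by step:
Start: pos=(0,0), heading=0, pen down
REPEAT 6 [
  -- iteration 1/6 --
  FD 12.3: (0,0) -> (12.3,0) [heading=0, draw]
  RT 60: heading 0 -> 300
  RT 120: heading 300 -> 180
  FD 2.9: (12.3,0) -> (9.4,0) [heading=180, draw]
  -- iteration 2/6 --
  FD 12.3: (9.4,0) -> (-2.9,0) [heading=180, draw]
  RT 60: heading 180 -> 120
  RT 120: heading 120 -> 0
  FD 2.9: (-2.9,0) -> (0,0) [heading=0, draw]
  -- iteration 3/6 --
  FD 12.3: (0,0) -> (12.3,0) [heading=0, draw]
  RT 60: heading 0 -> 300
  RT 120: heading 300 -> 180
  FD 2.9: (12.3,0) -> (9.4,0) [heading=180, draw]
  -- iteration 4/6 --
  FD 12.3: (9.4,0) -> (-2.9,0) [heading=180, draw]
  RT 60: heading 180 -> 120
  RT 120: heading 120 -> 0
  FD 2.9: (-2.9,0) -> (0,0) [heading=0, draw]
  -- iteration 5/6 --
  FD 12.3: (0,0) -> (12.3,0) [heading=0, draw]
  RT 60: heading 0 -> 300
  RT 120: heading 300 -> 180
  FD 2.9: (12.3,0) -> (9.4,0) [heading=180, draw]
  -- iteration 6/6 --
  FD 12.3: (9.4,0) -> (-2.9,0) [heading=180, draw]
  RT 60: heading 180 -> 120
  RT 120: heading 120 -> 0
  FD 2.9: (-2.9,0) -> (0,0) [heading=0, draw]
]
Final: pos=(0,0), heading=0, 12 segment(s) drawn

Segment lengths:
  seg 1: (0,0) -> (12.3,0), length = 12.3
  seg 2: (12.3,0) -> (9.4,0), length = 2.9
  seg 3: (9.4,0) -> (-2.9,0), length = 12.3
  seg 4: (-2.9,0) -> (0,0), length = 2.9
  seg 5: (0,0) -> (12.3,0), length = 12.3
  seg 6: (12.3,0) -> (9.4,0), length = 2.9
  seg 7: (9.4,0) -> (-2.9,0), length = 12.3
  seg 8: (-2.9,0) -> (0,0), length = 2.9
  seg 9: (0,0) -> (12.3,0), length = 12.3
  seg 10: (12.3,0) -> (9.4,0), length = 2.9
  seg 11: (9.4,0) -> (-2.9,0), length = 12.3
  seg 12: (-2.9,0) -> (0,0), length = 2.9
Total = 91.2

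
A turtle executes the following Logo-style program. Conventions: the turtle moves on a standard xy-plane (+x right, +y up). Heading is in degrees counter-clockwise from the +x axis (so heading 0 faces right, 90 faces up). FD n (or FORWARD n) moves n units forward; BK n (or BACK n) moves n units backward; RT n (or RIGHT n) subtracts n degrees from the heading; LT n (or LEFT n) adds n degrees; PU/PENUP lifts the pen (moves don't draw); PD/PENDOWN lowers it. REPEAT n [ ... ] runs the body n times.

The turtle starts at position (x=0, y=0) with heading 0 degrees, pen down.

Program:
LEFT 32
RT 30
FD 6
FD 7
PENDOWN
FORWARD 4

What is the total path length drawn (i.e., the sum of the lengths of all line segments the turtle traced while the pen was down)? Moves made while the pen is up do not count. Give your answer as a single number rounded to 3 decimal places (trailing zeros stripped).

Executing turtle program step by step:
Start: pos=(0,0), heading=0, pen down
LT 32: heading 0 -> 32
RT 30: heading 32 -> 2
FD 6: (0,0) -> (5.996,0.209) [heading=2, draw]
FD 7: (5.996,0.209) -> (12.992,0.454) [heading=2, draw]
PD: pen down
FD 4: (12.992,0.454) -> (16.99,0.593) [heading=2, draw]
Final: pos=(16.99,0.593), heading=2, 3 segment(s) drawn

Segment lengths:
  seg 1: (0,0) -> (5.996,0.209), length = 6
  seg 2: (5.996,0.209) -> (12.992,0.454), length = 7
  seg 3: (12.992,0.454) -> (16.99,0.593), length = 4
Total = 17

Answer: 17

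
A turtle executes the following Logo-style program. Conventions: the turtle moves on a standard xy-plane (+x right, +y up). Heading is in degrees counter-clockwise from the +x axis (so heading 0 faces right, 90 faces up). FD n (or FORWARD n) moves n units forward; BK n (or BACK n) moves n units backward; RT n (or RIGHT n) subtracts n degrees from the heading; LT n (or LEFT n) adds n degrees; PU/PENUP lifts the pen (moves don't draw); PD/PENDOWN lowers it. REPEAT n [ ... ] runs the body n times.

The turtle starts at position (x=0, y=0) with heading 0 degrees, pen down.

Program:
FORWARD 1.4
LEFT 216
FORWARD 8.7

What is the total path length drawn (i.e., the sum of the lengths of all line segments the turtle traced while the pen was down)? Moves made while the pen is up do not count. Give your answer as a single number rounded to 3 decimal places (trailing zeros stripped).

Answer: 10.1

Derivation:
Executing turtle program step by step:
Start: pos=(0,0), heading=0, pen down
FD 1.4: (0,0) -> (1.4,0) [heading=0, draw]
LT 216: heading 0 -> 216
FD 8.7: (1.4,0) -> (-5.638,-5.114) [heading=216, draw]
Final: pos=(-5.638,-5.114), heading=216, 2 segment(s) drawn

Segment lengths:
  seg 1: (0,0) -> (1.4,0), length = 1.4
  seg 2: (1.4,0) -> (-5.638,-5.114), length = 8.7
Total = 10.1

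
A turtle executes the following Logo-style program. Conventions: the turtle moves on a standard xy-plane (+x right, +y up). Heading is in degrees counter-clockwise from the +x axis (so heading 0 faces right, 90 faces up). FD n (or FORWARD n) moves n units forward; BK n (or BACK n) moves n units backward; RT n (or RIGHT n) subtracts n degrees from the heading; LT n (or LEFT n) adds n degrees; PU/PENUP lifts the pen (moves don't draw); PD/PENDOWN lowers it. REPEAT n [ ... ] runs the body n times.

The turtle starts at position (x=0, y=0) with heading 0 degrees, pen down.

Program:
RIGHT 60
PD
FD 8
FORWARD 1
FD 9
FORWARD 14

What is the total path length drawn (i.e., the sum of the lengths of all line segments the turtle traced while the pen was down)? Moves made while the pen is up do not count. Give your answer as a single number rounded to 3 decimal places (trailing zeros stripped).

Answer: 32

Derivation:
Executing turtle program step by step:
Start: pos=(0,0), heading=0, pen down
RT 60: heading 0 -> 300
PD: pen down
FD 8: (0,0) -> (4,-6.928) [heading=300, draw]
FD 1: (4,-6.928) -> (4.5,-7.794) [heading=300, draw]
FD 9: (4.5,-7.794) -> (9,-15.588) [heading=300, draw]
FD 14: (9,-15.588) -> (16,-27.713) [heading=300, draw]
Final: pos=(16,-27.713), heading=300, 4 segment(s) drawn

Segment lengths:
  seg 1: (0,0) -> (4,-6.928), length = 8
  seg 2: (4,-6.928) -> (4.5,-7.794), length = 1
  seg 3: (4.5,-7.794) -> (9,-15.588), length = 9
  seg 4: (9,-15.588) -> (16,-27.713), length = 14
Total = 32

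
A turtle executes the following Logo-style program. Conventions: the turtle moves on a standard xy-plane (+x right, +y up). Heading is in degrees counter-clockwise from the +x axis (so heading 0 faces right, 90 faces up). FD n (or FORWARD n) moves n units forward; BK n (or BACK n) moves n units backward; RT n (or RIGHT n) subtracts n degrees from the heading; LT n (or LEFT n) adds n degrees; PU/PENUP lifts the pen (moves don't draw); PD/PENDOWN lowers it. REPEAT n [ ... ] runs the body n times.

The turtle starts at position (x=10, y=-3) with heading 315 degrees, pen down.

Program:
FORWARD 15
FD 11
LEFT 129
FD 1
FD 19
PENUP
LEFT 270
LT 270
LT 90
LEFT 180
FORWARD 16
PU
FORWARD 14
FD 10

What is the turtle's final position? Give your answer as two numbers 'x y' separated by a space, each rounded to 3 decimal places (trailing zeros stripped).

Executing turtle program step by step:
Start: pos=(10,-3), heading=315, pen down
FD 15: (10,-3) -> (20.607,-13.607) [heading=315, draw]
FD 11: (20.607,-13.607) -> (28.385,-21.385) [heading=315, draw]
LT 129: heading 315 -> 84
FD 1: (28.385,-21.385) -> (28.489,-20.39) [heading=84, draw]
FD 19: (28.489,-20.39) -> (30.475,-1.494) [heading=84, draw]
PU: pen up
LT 270: heading 84 -> 354
LT 270: heading 354 -> 264
LT 90: heading 264 -> 354
LT 180: heading 354 -> 174
FD 16: (30.475,-1.494) -> (14.563,0.178) [heading=174, move]
PU: pen up
FD 14: (14.563,0.178) -> (0.64,1.642) [heading=174, move]
FD 10: (0.64,1.642) -> (-9.306,2.687) [heading=174, move]
Final: pos=(-9.306,2.687), heading=174, 4 segment(s) drawn

Answer: -9.306 2.687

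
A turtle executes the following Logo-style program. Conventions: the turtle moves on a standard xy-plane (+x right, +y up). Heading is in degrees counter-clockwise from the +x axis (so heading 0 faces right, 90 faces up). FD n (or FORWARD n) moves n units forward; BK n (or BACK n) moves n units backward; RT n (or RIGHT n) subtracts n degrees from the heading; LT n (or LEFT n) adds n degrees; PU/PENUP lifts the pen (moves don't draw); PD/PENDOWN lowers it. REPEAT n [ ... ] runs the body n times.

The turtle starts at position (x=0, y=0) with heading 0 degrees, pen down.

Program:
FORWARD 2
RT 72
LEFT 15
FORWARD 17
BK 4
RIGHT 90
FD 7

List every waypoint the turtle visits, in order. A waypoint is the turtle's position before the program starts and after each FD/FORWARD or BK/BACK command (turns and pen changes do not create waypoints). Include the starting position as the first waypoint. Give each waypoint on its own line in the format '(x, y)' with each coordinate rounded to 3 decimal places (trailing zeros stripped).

Answer: (0, 0)
(2, 0)
(11.259, -14.257)
(9.08, -10.903)
(3.21, -14.715)

Derivation:
Executing turtle program step by step:
Start: pos=(0,0), heading=0, pen down
FD 2: (0,0) -> (2,0) [heading=0, draw]
RT 72: heading 0 -> 288
LT 15: heading 288 -> 303
FD 17: (2,0) -> (11.259,-14.257) [heading=303, draw]
BK 4: (11.259,-14.257) -> (9.08,-10.903) [heading=303, draw]
RT 90: heading 303 -> 213
FD 7: (9.08,-10.903) -> (3.21,-14.715) [heading=213, draw]
Final: pos=(3.21,-14.715), heading=213, 4 segment(s) drawn
Waypoints (5 total):
(0, 0)
(2, 0)
(11.259, -14.257)
(9.08, -10.903)
(3.21, -14.715)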